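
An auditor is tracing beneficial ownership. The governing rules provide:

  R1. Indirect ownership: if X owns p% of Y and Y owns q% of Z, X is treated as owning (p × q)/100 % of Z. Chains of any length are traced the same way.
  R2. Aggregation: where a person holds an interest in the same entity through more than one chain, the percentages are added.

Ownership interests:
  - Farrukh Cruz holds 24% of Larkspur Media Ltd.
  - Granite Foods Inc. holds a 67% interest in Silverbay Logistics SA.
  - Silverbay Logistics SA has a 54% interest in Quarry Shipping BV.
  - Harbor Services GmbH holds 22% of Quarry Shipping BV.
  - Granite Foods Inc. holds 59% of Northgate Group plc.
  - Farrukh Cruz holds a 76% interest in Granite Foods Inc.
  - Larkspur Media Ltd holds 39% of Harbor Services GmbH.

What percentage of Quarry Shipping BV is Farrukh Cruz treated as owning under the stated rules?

29.556%

Chain via Granite Foods Inc. → Silverbay Logistics SA (R1): 76% × 67% × 54% = 27.4968% of Quarry Shipping BV.
Chain via Larkspur Media Ltd → Harbor Services GmbH (R1): 24% × 39% × 22% = 2.0592% of Quarry Shipping BV.
Aggregating (R2): 27.4968% + 2.0592% = 29.556%.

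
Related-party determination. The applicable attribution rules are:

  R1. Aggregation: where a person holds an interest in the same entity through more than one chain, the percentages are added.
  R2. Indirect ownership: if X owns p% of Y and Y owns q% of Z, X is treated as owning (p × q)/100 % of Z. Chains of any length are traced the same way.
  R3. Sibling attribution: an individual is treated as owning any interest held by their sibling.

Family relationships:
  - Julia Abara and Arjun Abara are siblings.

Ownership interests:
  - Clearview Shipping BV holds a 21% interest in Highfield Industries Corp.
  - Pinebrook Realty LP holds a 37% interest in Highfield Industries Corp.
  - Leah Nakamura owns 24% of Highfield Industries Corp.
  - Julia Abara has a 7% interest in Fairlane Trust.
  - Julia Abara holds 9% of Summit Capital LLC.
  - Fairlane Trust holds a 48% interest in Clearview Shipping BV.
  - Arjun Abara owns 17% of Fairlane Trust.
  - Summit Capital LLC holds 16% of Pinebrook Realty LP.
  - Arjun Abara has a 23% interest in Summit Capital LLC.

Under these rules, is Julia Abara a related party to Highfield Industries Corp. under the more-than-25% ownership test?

By sibling attribution (R3), Julia Abara is treated as also owning Arjun Abara's interest in Fairlane Trust, giving 7% + 17% = 24%.
By sibling attribution (R3), Julia Abara is treated as also owning Arjun Abara's interest in Summit Capital LLC, giving 9% + 23% = 32%.
Chain via Fairlane Trust → Clearview Shipping BV (R2): 24% × 48% × 21% = 2.4192% of Highfield Industries Corp.
Chain via Summit Capital LLC → Pinebrook Realty LP (R2): 32% × 16% × 37% = 1.8944% of Highfield Industries Corp.
Aggregating (R1): 2.4192% + 1.8944% = 4.3136%.
4.3136% does not exceed the 25% threshold, so Julia is not a related party to Highfield Industries Corp.

No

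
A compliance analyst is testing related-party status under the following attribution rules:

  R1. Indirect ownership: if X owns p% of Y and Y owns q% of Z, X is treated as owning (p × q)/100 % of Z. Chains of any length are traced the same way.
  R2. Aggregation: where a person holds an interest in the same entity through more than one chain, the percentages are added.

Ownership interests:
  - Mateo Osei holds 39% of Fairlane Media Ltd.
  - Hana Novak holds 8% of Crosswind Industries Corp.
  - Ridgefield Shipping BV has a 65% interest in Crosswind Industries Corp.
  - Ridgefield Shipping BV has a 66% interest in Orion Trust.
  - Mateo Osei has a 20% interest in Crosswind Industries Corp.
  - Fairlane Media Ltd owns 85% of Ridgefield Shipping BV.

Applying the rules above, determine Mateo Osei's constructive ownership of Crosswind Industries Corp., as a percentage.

41.5475%

Chain via Fairlane Media Ltd → Ridgefield Shipping BV (R1): 39% × 85% × 65% = 21.5475% of Crosswind Industries Corp.
Direct interest in Crosswind Industries Corp: 20%.
Aggregating (R2): 21.5475% + 20% = 41.5475%.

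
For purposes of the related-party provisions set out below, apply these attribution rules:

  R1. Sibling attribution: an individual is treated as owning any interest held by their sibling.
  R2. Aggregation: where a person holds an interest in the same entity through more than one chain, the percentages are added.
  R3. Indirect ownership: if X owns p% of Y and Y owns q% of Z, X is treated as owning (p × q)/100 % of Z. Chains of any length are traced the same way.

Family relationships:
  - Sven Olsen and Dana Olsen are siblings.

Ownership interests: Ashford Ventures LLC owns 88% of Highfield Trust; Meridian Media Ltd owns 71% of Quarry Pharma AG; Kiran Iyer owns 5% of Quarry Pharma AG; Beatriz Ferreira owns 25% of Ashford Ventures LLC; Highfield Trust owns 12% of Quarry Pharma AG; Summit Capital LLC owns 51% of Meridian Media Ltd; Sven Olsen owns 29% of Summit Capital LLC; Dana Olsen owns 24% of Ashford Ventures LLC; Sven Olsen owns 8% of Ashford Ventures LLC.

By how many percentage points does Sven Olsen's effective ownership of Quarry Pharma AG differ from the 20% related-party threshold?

6.1199

By sibling attribution (R1), Sven Olsen is treated as also owning Dana Olsen's interest in Ashford Ventures LLC, giving 8% + 24% = 32%.
Chain via Ashford Ventures LLC → Highfield Trust (R3): 32% × 88% × 12% = 3.3792% of Quarry Pharma AG.
Chain via Summit Capital LLC → Meridian Media Ltd (R3): 29% × 51% × 71% = 10.5009% of Quarry Pharma AG.
Aggregating (R2): 3.3792% + 10.5009% = 13.8801%.
13.8801% falls short of the 20% threshold by 6.1199 percentage points.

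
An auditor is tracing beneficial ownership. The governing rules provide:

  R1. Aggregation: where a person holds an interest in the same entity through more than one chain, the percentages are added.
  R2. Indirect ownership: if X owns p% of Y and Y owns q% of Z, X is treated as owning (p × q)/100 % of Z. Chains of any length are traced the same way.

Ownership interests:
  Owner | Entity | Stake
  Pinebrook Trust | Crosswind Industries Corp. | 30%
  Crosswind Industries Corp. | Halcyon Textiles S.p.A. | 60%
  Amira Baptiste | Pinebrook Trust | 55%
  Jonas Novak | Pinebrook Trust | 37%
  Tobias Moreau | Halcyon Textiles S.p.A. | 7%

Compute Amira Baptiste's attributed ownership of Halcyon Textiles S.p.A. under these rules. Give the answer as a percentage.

Chain via Pinebrook Trust → Crosswind Industries Corp. (R2): 55% × 30% × 60% = 9.9% of Halcyon Textiles S.p.A.

9.9%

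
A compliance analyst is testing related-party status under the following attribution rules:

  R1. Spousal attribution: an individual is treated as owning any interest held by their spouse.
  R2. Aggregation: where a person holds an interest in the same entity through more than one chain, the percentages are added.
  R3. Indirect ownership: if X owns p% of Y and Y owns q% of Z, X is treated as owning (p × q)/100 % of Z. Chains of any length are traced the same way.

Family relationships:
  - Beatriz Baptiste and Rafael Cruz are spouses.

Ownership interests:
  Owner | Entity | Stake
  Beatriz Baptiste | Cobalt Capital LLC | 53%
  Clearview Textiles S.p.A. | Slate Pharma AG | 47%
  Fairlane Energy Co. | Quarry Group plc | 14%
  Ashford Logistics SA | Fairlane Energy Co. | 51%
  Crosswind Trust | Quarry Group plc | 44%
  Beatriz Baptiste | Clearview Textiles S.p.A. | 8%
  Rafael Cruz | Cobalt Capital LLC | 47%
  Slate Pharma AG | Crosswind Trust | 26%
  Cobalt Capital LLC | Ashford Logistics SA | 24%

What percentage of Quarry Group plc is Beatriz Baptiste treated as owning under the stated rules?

2.143744%

By spousal attribution (R1), Beatriz Baptiste is treated as also owning Rafael Cruz's interest in Cobalt Capital LLC, giving 53% + 47% = 100%.
Chain via Clearview Textiles S.p.A. → Slate Pharma AG → Crosswind Trust (R3): 8% × 47% × 26% × 44% = 0.430144% of Quarry Group plc.
Chain via Cobalt Capital LLC → Ashford Logistics SA → Fairlane Energy Co. (R3): 100% × 24% × 51% × 14% = 1.7136% of Quarry Group plc.
Aggregating (R2): 0.430144% + 1.7136% = 2.143744%.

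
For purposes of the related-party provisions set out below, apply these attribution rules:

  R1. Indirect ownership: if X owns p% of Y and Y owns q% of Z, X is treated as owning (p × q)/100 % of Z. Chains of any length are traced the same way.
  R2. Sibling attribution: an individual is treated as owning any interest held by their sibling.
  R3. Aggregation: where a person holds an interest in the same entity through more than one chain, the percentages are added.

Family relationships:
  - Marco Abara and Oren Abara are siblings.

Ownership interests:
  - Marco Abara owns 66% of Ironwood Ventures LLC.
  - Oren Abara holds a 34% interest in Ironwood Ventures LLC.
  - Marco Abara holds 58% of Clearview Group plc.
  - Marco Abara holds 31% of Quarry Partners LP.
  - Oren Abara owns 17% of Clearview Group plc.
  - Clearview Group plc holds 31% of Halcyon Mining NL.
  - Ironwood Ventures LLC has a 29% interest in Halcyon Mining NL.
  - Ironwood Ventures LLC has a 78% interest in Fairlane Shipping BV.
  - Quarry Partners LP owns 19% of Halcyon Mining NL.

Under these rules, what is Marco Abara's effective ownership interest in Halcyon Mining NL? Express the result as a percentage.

By sibling attribution (R2), Marco Abara is treated as also owning Oren Abara's interest in Clearview Group plc, giving 58% + 17% = 75%.
By sibling attribution (R2), Marco Abara is treated as also owning Oren Abara's interest in Ironwood Ventures LLC, giving 66% + 34% = 100%.
Chain via Clearview Group plc (R1): 75% × 31% = 23.25% of Halcyon Mining NL.
Chain via Ironwood Ventures LLC (R1): 100% × 29% = 29% of Halcyon Mining NL.
Chain via Quarry Partners LP (R1): 31% × 19% = 5.89% of Halcyon Mining NL.
Aggregating (R3): 23.25% + 29% + 5.89% = 58.14%.

58.14%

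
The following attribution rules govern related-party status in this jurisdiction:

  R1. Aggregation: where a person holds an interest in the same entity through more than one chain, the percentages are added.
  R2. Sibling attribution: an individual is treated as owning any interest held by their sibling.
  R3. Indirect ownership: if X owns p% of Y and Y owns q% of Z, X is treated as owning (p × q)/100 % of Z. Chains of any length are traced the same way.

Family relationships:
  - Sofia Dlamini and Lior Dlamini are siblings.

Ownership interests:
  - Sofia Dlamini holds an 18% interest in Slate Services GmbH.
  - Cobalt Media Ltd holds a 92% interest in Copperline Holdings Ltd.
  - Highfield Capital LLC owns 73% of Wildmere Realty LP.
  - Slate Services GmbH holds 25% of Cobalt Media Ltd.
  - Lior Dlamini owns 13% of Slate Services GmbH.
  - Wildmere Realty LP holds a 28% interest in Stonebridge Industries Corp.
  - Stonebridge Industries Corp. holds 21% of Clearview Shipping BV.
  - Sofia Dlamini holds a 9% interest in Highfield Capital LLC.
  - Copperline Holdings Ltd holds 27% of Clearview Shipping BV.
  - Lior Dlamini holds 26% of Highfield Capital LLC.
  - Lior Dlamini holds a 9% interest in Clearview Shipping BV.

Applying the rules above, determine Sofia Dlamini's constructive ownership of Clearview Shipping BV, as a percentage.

12.42744%

By sibling attribution (R2), Sofia Dlamini is treated as also owning Lior Dlamini's interest in Highfield Capital LLC, giving 9% + 26% = 35%.
By sibling attribution (R2), Sofia Dlamini is treated as also owning Lior Dlamini's interest in Slate Services GmbH, giving 18% + 13% = 31%.
By sibling attribution (R2), Sofia Dlamini is treated as owning Lior Dlamini's 9% interest in Clearview Shipping BV.
Chain via Highfield Capital LLC → Wildmere Realty LP → Stonebridge Industries Corp. (R3): 35% × 73% × 28% × 21% = 1.50234% of Clearview Shipping BV.
Chain via Slate Services GmbH → Cobalt Media Ltd → Copperline Holdings Ltd (R3): 31% × 25% × 92% × 27% = 1.9251% of Clearview Shipping BV.
Direct interest in Clearview Shipping BV: 9%.
Aggregating (R1): 1.50234% + 1.9251% + 9% = 12.42744%.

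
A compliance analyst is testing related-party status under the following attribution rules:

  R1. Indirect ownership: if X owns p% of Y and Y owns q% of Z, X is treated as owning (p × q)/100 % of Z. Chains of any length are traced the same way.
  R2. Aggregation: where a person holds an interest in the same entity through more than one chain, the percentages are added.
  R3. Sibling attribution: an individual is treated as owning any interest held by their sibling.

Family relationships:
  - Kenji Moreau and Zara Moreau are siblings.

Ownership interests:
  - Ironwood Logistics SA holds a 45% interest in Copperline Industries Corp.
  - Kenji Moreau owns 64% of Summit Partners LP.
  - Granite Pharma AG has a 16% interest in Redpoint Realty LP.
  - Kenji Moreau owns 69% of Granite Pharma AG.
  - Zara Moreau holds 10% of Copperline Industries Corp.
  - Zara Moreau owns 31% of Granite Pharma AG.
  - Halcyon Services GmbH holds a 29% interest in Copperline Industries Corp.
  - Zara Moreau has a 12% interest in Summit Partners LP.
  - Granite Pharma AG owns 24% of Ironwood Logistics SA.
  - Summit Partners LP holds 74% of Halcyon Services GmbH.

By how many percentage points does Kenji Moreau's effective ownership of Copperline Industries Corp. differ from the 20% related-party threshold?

17.1096

By sibling attribution (R3), Kenji Moreau is treated as also owning Zara Moreau's interest in Summit Partners LP, giving 64% + 12% = 76%.
By sibling attribution (R3), Kenji Moreau is treated as also owning Zara Moreau's interest in Granite Pharma AG, giving 69% + 31% = 100%.
By sibling attribution (R3), Kenji Moreau is treated as owning Zara Moreau's 10% interest in Copperline Industries Corp.
Chain via Summit Partners LP → Halcyon Services GmbH (R1): 76% × 74% × 29% = 16.3096% of Copperline Industries Corp.
Chain via Granite Pharma AG → Ironwood Logistics SA (R1): 100% × 24% × 45% = 10.8% of Copperline Industries Corp.
Direct interest in Copperline Industries Corp: 10%.
Aggregating (R2): 16.3096% + 10.8% + 10% = 37.1096%.
37.1096% exceeds the 20% threshold by 17.1096 percentage points.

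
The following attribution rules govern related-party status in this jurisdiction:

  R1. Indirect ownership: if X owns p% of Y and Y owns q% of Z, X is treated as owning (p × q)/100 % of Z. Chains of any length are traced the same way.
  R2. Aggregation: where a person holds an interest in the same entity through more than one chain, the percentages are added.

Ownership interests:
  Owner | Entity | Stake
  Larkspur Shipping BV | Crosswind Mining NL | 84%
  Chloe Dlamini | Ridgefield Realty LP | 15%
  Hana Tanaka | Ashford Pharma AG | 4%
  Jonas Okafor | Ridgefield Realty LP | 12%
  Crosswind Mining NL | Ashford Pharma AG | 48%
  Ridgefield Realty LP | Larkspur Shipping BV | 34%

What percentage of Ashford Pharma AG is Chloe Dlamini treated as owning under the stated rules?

Chain via Ridgefield Realty LP → Larkspur Shipping BV → Crosswind Mining NL (R1): 15% × 34% × 84% × 48% = 2.05632% of Ashford Pharma AG.

2.05632%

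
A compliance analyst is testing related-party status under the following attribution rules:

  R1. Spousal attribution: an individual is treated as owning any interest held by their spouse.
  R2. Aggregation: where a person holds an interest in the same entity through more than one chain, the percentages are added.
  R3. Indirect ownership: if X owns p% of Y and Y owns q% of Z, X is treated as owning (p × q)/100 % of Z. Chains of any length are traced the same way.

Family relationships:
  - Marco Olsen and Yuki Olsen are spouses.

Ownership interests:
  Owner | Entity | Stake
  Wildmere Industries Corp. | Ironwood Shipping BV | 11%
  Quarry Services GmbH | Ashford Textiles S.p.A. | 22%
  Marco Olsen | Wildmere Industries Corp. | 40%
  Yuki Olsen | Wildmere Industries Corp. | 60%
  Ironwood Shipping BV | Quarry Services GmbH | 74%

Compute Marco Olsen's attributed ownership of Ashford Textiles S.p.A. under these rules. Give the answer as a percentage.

By spousal attribution (R1), Marco Olsen is treated as also owning Yuki Olsen's interest in Wildmere Industries Corp, giving 40% + 60% = 100%.
Chain via Wildmere Industries Corp. → Ironwood Shipping BV → Quarry Services GmbH (R3): 100% × 11% × 74% × 22% = 1.7908% of Ashford Textiles S.p.A.

1.7908%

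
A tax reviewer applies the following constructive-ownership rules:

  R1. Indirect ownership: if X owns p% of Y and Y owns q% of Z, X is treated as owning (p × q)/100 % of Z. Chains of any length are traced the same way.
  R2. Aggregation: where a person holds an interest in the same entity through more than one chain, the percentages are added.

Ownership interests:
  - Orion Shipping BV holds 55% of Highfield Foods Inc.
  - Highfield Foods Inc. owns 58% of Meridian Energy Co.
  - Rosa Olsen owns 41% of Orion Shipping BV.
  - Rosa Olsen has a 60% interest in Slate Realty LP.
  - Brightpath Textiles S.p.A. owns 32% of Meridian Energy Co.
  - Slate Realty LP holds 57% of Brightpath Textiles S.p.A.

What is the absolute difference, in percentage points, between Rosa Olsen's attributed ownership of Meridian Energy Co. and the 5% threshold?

Chain via Orion Shipping BV → Highfield Foods Inc. (R1): 41% × 55% × 58% = 13.079% of Meridian Energy Co.
Chain via Slate Realty LP → Brightpath Textiles S.p.A. (R1): 60% × 57% × 32% = 10.944% of Meridian Energy Co.
Aggregating (R2): 13.079% + 10.944% = 24.023%.
24.023% exceeds the 5% threshold by 19.023 percentage points.

19.023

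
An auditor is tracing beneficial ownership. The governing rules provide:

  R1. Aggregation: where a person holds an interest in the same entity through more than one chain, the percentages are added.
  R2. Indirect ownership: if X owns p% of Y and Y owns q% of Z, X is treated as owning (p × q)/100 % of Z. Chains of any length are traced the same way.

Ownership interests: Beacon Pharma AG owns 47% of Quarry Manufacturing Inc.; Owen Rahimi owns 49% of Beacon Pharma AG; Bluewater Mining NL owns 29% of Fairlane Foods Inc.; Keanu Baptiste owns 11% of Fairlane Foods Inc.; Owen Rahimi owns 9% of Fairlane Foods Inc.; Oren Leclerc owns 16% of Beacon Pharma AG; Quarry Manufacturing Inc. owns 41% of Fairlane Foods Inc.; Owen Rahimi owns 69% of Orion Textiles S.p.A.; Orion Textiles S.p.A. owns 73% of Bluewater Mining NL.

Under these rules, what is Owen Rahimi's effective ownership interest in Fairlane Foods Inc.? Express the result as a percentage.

Chain via Orion Textiles S.p.A. → Bluewater Mining NL (R2): 69% × 73% × 29% = 14.6073% of Fairlane Foods Inc.
Chain via Beacon Pharma AG → Quarry Manufacturing Inc. (R2): 49% × 47% × 41% = 9.4423% of Fairlane Foods Inc.
Direct interest in Fairlane Foods Inc: 9%.
Aggregating (R1): 14.6073% + 9.4423% + 9% = 33.0496%.

33.0496%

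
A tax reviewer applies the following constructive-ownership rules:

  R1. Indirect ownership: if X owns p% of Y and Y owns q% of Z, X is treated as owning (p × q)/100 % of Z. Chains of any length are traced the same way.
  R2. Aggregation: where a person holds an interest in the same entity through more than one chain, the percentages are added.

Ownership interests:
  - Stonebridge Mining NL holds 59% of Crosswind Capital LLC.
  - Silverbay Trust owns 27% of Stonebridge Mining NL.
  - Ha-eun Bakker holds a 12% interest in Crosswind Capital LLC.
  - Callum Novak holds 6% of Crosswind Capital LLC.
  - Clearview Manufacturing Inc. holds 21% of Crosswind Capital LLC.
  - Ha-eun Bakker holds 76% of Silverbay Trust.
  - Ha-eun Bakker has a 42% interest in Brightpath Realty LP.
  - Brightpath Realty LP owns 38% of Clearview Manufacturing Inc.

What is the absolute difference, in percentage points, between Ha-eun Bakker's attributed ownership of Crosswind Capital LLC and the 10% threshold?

17.4584

Chain via Silverbay Trust → Stonebridge Mining NL (R1): 76% × 27% × 59% = 12.1068% of Crosswind Capital LLC.
Chain via Brightpath Realty LP → Clearview Manufacturing Inc. (R1): 42% × 38% × 21% = 3.3516% of Crosswind Capital LLC.
Direct interest in Crosswind Capital LLC: 12%.
Aggregating (R2): 12.1068% + 3.3516% + 12% = 27.4584%.
27.4584% exceeds the 10% threshold by 17.4584 percentage points.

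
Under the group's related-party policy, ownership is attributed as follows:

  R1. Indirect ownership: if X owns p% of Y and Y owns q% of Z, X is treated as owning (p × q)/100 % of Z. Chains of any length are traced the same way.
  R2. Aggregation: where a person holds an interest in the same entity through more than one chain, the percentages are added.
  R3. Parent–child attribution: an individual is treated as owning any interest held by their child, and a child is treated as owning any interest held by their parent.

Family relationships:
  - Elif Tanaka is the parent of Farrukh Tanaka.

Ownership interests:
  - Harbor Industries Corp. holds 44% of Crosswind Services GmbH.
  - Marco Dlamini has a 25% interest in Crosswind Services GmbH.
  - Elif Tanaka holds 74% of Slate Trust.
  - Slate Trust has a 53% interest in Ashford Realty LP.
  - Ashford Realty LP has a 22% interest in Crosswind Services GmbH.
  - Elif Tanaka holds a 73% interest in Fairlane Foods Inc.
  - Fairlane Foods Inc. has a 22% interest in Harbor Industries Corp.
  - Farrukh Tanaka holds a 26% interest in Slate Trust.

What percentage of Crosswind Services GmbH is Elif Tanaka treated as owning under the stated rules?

18.7264%

By parent–child attribution (R3), Elif Tanaka is treated as also owning Farrukh Tanaka's interest in Slate Trust, giving 74% + 26% = 100%.
Chain via Fairlane Foods Inc. → Harbor Industries Corp. (R1): 73% × 22% × 44% = 7.0664% of Crosswind Services GmbH.
Chain via Slate Trust → Ashford Realty LP (R1): 100% × 53% × 22% = 11.66% of Crosswind Services GmbH.
Aggregating (R2): 7.0664% + 11.66% = 18.7264%.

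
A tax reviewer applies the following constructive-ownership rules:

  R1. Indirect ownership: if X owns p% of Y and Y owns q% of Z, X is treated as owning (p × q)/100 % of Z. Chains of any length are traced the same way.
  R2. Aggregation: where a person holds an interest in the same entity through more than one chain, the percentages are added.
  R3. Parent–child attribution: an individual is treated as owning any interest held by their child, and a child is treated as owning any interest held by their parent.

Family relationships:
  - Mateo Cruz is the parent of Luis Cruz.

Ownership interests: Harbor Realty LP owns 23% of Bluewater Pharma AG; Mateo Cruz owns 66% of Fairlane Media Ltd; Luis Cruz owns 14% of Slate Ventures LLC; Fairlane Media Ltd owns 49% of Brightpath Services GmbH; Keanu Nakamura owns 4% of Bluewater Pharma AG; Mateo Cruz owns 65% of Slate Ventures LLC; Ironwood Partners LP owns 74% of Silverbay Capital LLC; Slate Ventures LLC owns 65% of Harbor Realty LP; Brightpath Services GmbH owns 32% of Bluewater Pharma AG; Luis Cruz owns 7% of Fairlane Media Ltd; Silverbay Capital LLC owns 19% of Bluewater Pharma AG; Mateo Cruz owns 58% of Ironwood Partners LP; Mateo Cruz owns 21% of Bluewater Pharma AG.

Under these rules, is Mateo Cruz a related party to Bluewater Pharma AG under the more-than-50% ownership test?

Yes

By parent–child attribution (R3), Mateo Cruz is treated as also owning Luis Cruz's interest in Fairlane Media Ltd, giving 66% + 7% = 73%.
By parent–child attribution (R3), Mateo Cruz is treated as also owning Luis Cruz's interest in Slate Ventures LLC, giving 65% + 14% = 79%.
Chain via Fairlane Media Ltd → Brightpath Services GmbH (R1): 73% × 49% × 32% = 11.4464% of Bluewater Pharma AG.
Chain via Slate Ventures LLC → Harbor Realty LP (R1): 79% × 65% × 23% = 11.8105% of Bluewater Pharma AG.
Chain via Ironwood Partners LP → Silverbay Capital LLC (R1): 58% × 74% × 19% = 8.1548% of Bluewater Pharma AG.
Direct interest in Bluewater Pharma AG: 21%.
Aggregating (R2): 11.4464% + 11.8105% + 8.1548% + 21% = 52.4117%.
52.4117% exceeds the 50% threshold, so Mateo is a related party to Bluewater Pharma AG.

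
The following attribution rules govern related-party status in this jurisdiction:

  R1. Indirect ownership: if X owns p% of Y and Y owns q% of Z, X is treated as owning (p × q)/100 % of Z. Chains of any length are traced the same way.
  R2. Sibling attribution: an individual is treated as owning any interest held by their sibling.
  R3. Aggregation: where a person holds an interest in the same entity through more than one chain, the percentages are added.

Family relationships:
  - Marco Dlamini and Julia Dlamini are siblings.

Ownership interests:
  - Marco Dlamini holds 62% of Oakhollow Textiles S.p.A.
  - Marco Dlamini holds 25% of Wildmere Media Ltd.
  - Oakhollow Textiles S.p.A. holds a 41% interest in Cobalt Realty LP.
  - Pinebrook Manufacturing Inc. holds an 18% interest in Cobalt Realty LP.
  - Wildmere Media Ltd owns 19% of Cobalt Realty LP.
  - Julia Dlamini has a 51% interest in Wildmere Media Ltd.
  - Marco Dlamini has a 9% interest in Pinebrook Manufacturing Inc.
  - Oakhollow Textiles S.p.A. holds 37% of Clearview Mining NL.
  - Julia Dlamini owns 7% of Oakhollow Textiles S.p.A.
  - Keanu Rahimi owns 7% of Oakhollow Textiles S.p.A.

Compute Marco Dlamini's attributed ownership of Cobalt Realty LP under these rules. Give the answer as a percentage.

44.35%

By sibling attribution (R2), Marco Dlamini is treated as also owning Julia Dlamini's interest in Oakhollow Textiles S.p.A, giving 62% + 7% = 69%.
By sibling attribution (R2), Marco Dlamini is treated as also owning Julia Dlamini's interest in Wildmere Media Ltd, giving 25% + 51% = 76%.
Chain via Oakhollow Textiles S.p.A. (R1): 69% × 41% = 28.29% of Cobalt Realty LP.
Chain via Wildmere Media Ltd (R1): 76% × 19% = 14.44% of Cobalt Realty LP.
Chain via Pinebrook Manufacturing Inc. (R1): 9% × 18% = 1.62% of Cobalt Realty LP.
Aggregating (R3): 28.29% + 14.44% + 1.62% = 44.35%.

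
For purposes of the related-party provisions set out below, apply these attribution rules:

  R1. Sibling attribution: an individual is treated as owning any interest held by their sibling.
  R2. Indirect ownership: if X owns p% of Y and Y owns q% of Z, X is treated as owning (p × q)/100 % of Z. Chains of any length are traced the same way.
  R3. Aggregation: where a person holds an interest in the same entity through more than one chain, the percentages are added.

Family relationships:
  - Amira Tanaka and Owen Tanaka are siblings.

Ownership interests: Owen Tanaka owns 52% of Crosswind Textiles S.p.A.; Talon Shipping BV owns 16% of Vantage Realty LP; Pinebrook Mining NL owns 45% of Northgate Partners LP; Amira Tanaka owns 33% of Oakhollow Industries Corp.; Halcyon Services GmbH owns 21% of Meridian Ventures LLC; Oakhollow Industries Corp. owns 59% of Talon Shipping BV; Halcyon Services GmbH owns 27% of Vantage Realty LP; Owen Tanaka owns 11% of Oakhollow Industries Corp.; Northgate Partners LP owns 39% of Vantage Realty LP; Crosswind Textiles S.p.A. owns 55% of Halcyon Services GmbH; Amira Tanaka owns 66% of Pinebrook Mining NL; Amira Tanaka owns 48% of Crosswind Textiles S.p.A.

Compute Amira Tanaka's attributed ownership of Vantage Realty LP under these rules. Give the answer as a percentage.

30.5866%

By sibling attribution (R1), Amira Tanaka is treated as also owning Owen Tanaka's interest in Oakhollow Industries Corp, giving 33% + 11% = 44%.
By sibling attribution (R1), Amira Tanaka is treated as also owning Owen Tanaka's interest in Crosswind Textiles S.p.A, giving 48% + 52% = 100%.
Chain via Pinebrook Mining NL → Northgate Partners LP (R2): 66% × 45% × 39% = 11.583% of Vantage Realty LP.
Chain via Oakhollow Industries Corp. → Talon Shipping BV (R2): 44% × 59% × 16% = 4.1536% of Vantage Realty LP.
Chain via Crosswind Textiles S.p.A. → Halcyon Services GmbH (R2): 100% × 55% × 27% = 14.85% of Vantage Realty LP.
Aggregating (R3): 11.583% + 4.1536% + 14.85% = 30.5866%.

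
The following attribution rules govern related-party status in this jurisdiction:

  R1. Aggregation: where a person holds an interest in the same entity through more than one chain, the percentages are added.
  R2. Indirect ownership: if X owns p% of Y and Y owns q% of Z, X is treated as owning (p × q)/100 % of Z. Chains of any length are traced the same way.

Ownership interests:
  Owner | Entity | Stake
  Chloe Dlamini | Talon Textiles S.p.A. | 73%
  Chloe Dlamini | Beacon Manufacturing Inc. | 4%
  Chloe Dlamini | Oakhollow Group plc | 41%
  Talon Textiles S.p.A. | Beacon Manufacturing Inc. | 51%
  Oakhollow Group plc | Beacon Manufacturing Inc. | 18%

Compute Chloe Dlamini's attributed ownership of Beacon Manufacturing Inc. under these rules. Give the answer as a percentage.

48.61%

Chain via Talon Textiles S.p.A. (R2): 73% × 51% = 37.23% of Beacon Manufacturing Inc.
Chain via Oakhollow Group plc (R2): 41% × 18% = 7.38% of Beacon Manufacturing Inc.
Direct interest in Beacon Manufacturing Inc: 4%.
Aggregating (R1): 37.23% + 7.38% + 4% = 48.61%.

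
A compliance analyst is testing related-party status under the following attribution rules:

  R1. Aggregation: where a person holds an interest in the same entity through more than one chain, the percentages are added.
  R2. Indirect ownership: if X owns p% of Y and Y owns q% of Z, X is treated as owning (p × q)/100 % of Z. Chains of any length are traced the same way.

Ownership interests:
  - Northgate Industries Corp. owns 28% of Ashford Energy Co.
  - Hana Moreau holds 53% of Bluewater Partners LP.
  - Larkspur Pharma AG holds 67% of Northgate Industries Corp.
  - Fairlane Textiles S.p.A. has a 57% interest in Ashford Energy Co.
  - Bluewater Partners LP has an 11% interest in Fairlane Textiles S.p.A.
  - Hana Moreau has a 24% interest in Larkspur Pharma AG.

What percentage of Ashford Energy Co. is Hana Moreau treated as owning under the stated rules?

Chain via Larkspur Pharma AG → Northgate Industries Corp. (R2): 24% × 67% × 28% = 4.5024% of Ashford Energy Co.
Chain via Bluewater Partners LP → Fairlane Textiles S.p.A. (R2): 53% × 11% × 57% = 3.3231% of Ashford Energy Co.
Aggregating (R1): 4.5024% + 3.3231% = 7.8255%.

7.8255%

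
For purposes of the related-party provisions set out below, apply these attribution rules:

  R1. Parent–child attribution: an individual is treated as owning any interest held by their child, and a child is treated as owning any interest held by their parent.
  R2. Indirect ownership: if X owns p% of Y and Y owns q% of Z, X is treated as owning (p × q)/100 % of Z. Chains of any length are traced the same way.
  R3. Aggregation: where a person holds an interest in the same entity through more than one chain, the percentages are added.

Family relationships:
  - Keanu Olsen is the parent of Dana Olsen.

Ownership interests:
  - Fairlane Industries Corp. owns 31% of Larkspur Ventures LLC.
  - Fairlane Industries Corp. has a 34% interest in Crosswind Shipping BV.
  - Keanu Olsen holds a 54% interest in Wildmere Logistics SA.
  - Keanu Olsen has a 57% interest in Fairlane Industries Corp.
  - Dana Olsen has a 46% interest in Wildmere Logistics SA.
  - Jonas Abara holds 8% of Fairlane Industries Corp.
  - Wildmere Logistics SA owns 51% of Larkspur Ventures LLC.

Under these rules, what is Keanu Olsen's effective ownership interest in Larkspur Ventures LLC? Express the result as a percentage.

68.67%

By parent–child attribution (R1), Keanu Olsen is treated as also owning Dana Olsen's interest in Wildmere Logistics SA, giving 54% + 46% = 100%.
Chain via Wildmere Logistics SA (R2): 100% × 51% = 51% of Larkspur Ventures LLC.
Chain via Fairlane Industries Corp. (R2): 57% × 31% = 17.67% of Larkspur Ventures LLC.
Aggregating (R3): 51% + 17.67% = 68.67%.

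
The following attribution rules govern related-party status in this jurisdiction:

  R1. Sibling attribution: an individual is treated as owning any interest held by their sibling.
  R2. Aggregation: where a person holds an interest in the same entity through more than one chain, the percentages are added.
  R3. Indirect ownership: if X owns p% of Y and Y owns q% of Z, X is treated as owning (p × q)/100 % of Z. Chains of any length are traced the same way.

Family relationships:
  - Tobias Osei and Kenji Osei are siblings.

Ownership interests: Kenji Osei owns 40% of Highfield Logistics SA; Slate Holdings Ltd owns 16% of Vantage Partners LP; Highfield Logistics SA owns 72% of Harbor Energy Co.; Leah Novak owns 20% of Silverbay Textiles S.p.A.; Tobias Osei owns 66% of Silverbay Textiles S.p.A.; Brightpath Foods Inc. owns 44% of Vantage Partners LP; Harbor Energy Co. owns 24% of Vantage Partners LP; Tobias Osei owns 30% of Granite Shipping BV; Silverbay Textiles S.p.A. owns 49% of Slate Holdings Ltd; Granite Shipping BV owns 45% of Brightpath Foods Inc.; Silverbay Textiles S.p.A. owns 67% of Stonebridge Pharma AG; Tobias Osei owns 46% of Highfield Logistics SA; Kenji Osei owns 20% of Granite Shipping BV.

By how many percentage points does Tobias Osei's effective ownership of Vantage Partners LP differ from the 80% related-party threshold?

50.0648

By sibling attribution (R1), Tobias Osei is treated as also owning Kenji Osei's interest in Highfield Logistics SA, giving 46% + 40% = 86%.
By sibling attribution (R1), Tobias Osei is treated as also owning Kenji Osei's interest in Granite Shipping BV, giving 30% + 20% = 50%.
Chain via Highfield Logistics SA → Harbor Energy Co. (R3): 86% × 72% × 24% = 14.8608% of Vantage Partners LP.
Chain via Granite Shipping BV → Brightpath Foods Inc. (R3): 50% × 45% × 44% = 9.9% of Vantage Partners LP.
Chain via Silverbay Textiles S.p.A. → Slate Holdings Ltd (R3): 66% × 49% × 16% = 5.1744% of Vantage Partners LP.
Aggregating (R2): 14.8608% + 9.9% + 5.1744% = 29.9352%.
29.9352% falls short of the 80% threshold by 50.0648 percentage points.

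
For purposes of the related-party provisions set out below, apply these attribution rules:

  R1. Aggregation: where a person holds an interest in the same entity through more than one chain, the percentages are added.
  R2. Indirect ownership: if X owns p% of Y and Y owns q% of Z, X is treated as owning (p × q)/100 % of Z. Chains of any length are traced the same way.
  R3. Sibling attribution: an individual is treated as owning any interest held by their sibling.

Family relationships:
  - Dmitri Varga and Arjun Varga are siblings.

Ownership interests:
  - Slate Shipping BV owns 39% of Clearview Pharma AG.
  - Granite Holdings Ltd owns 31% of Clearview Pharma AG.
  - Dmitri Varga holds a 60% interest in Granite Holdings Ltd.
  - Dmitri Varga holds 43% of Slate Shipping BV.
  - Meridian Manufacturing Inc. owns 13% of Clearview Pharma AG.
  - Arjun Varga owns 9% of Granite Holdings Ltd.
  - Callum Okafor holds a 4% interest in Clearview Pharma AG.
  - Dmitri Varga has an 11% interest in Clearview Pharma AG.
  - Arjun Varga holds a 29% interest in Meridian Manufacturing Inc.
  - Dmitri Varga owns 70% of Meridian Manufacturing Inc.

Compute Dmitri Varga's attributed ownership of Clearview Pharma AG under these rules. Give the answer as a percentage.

62.03%

By sibling attribution (R3), Dmitri Varga is treated as also owning Arjun Varga's interest in Meridian Manufacturing Inc, giving 70% + 29% = 99%.
By sibling attribution (R3), Dmitri Varga is treated as also owning Arjun Varga's interest in Granite Holdings Ltd, giving 60% + 9% = 69%.
Chain via Slate Shipping BV (R2): 43% × 39% = 16.77% of Clearview Pharma AG.
Chain via Meridian Manufacturing Inc. (R2): 99% × 13% = 12.87% of Clearview Pharma AG.
Chain via Granite Holdings Ltd (R2): 69% × 31% = 21.39% of Clearview Pharma AG.
Direct interest in Clearview Pharma AG: 11%.
Aggregating (R1): 16.77% + 12.87% + 21.39% + 11% = 62.03%.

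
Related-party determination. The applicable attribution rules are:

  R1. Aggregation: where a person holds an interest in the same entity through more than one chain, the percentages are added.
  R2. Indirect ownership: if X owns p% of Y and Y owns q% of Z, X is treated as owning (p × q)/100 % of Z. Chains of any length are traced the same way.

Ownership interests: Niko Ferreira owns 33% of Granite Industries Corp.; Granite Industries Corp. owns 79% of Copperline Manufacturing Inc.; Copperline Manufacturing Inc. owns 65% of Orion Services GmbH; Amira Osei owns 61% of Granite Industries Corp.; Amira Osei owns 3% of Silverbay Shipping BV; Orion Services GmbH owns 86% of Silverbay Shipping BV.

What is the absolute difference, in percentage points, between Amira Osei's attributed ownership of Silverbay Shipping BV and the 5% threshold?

Chain via Granite Industries Corp. → Copperline Manufacturing Inc. → Orion Services GmbH (R2): 61% × 79% × 65% × 86% = 26.93821% of Silverbay Shipping BV.
Direct interest in Silverbay Shipping BV: 3%.
Aggregating (R1): 26.93821% + 3% = 29.93821%.
29.93821% exceeds the 5% threshold by 24.93821 percentage points.

24.93821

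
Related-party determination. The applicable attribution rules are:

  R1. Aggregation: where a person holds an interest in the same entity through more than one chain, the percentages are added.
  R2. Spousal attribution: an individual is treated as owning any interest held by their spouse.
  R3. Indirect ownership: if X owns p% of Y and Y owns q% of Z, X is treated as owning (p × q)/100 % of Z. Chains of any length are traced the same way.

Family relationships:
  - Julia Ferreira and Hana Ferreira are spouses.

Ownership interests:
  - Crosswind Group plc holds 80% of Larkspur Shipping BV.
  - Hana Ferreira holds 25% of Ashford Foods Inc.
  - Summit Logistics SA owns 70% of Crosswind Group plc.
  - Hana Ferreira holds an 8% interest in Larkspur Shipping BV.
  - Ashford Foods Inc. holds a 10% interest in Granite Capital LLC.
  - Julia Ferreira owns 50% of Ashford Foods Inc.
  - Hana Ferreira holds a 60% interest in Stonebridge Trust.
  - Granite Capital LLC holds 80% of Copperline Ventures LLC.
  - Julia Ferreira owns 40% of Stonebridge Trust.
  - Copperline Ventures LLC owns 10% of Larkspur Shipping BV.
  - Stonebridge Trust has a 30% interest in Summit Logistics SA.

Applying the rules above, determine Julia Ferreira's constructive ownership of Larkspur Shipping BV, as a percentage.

25.4%

By spousal attribution (R2), Julia Ferreira is treated as also owning Hana Ferreira's interest in Stonebridge Trust, giving 40% + 60% = 100%.
By spousal attribution (R2), Julia Ferreira is treated as also owning Hana Ferreira's interest in Ashford Foods Inc, giving 50% + 25% = 75%.
By spousal attribution (R2), Julia Ferreira is treated as owning Hana Ferreira's 8% interest in Larkspur Shipping BV.
Chain via Stonebridge Trust → Summit Logistics SA → Crosswind Group plc (R3): 100% × 30% × 70% × 80% = 16.8% of Larkspur Shipping BV.
Chain via Ashford Foods Inc. → Granite Capital LLC → Copperline Ventures LLC (R3): 75% × 10% × 80% × 10% = 0.6% of Larkspur Shipping BV.
Direct interest in Larkspur Shipping BV: 8%.
Aggregating (R1): 16.8% + 0.6% + 8% = 25.4%.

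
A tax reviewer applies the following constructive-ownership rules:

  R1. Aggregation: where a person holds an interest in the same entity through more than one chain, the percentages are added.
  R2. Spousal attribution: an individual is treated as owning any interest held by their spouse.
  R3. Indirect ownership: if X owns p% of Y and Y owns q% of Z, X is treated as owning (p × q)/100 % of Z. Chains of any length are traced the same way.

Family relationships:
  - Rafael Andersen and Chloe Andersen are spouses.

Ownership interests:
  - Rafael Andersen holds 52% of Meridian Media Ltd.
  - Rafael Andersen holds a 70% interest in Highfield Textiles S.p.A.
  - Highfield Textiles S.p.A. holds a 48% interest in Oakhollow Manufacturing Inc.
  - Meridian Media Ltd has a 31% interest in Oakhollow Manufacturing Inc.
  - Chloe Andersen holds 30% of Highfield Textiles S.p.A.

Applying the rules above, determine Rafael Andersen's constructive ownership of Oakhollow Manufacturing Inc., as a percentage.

By spousal attribution (R2), Rafael Andersen is treated as also owning Chloe Andersen's interest in Highfield Textiles S.p.A, giving 70% + 30% = 100%.
Chain via Highfield Textiles S.p.A. (R3): 100% × 48% = 48% of Oakhollow Manufacturing Inc.
Chain via Meridian Media Ltd (R3): 52% × 31% = 16.12% of Oakhollow Manufacturing Inc.
Aggregating (R1): 48% + 16.12% = 64.12%.

64.12%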